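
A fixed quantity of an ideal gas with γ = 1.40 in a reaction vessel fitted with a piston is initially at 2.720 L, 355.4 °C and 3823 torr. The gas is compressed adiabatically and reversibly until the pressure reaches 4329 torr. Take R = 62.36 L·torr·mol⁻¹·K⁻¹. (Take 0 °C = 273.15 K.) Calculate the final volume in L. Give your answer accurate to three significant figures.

V₂ ≈ 2.49 L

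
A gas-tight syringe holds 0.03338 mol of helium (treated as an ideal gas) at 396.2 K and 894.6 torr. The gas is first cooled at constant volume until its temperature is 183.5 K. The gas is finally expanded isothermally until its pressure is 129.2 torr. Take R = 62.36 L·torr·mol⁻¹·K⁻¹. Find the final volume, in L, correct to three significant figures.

V₃ ≈ 2.96 L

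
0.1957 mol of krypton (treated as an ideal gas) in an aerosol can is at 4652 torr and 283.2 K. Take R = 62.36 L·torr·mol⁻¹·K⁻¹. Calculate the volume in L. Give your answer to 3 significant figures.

PV = nRT ⇒ V = nRT/P = (0.1957 × 62.36 × 283.2) / 4652

V ≈ 0.743 L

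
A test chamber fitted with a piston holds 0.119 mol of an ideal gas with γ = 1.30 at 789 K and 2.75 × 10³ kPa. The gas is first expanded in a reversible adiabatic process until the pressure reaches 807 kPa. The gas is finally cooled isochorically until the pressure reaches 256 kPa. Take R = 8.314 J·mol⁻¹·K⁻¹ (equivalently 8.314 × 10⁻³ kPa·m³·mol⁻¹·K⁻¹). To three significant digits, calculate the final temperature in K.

T₃ ≈ 189 K

From PV = nRT: V₁ = nRT₁/P₁ = 0.0002839 m³.
Reversible adiabatic, γ = 1.30: T₂ = T₁·(P₂/P₁)^((γ−1)/γ) = 594.6 K; V₂ = V₁·(P₁/P₂)^(1/γ) = 0.0007289 m³.
Isochoric, so P/T is constant: V₃ = V₂; T₃ = T₂·(P₃/P₂) = 188.6 K.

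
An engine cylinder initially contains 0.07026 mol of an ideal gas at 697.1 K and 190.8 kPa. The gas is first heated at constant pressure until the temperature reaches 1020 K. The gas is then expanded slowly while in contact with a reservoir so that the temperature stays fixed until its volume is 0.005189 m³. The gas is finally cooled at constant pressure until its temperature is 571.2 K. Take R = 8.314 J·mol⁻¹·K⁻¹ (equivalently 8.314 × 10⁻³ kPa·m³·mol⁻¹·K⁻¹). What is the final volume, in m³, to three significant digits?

V₄ ≈ 0.00291 m³

From PV = nRT: V₁ = nRT₁/P₁ = 0.002134 m³.
Isobaric, so V/T is constant: P₂ = P₁; V₂ = V₁·(T₂/T₁) = 0.003123 m³.
T constant ⇒ Boyle's law P V = const: T₃ = T₂; P₃ = P₂·(V₂/V₃) = 114.8 kPa.
P constant ⇒ V ∝ T: P₄ = P₃; V₄ = V₃·(T₄/T₃) = 0.002906 m³.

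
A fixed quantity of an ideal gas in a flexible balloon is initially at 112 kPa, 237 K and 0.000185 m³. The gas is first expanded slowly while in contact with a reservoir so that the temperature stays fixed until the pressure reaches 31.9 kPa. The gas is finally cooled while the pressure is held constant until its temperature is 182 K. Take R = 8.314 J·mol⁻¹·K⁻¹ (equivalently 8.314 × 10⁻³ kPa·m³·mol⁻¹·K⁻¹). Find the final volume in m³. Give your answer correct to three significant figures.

T constant ⇒ Boyle's law P V = const: T₂ = T₁; V₂ = V₁·(P₁/P₂) = 0.0006495 m³.
P constant ⇒ V ∝ T: P₃ = P₂; V₃ = V₂·(T₃/T₂) = 0.0004988 m³.

V₃ ≈ 0.000499 m³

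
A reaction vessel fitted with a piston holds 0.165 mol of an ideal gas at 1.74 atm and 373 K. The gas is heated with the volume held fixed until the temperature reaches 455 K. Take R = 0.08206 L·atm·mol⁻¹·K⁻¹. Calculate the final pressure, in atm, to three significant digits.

P₂ ≈ 2.12 atm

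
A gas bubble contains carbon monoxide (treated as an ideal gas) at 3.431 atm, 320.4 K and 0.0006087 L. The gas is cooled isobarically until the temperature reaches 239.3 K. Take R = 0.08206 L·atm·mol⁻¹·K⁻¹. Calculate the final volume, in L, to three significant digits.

P constant ⇒ V ∝ T: P₂ = P₁; V₂ = V₁·(T₂/T₁) = 0.0004546 L.

V₂ ≈ 0.000455 L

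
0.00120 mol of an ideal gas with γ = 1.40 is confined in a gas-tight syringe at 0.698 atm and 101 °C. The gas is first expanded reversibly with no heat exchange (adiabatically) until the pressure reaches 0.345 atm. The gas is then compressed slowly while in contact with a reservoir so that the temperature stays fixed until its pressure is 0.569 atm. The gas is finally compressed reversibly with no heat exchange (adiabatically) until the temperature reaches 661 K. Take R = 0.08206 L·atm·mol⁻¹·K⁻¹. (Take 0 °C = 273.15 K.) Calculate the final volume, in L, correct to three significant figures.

V₄ ≈ 0.00771 L

Convert: T₁ = 374.1 K.
From PV = nRT: V₁ = nRT₁/P₁ = 0.05278 L.
Reversible adiabatic, γ = 1.40: T₂ = T₁·(P₂/P₁)^((γ−1)/γ) = 305.9 K; V₂ = V₁·(P₁/P₂)^(1/γ) = 0.08732 L.
T constant ⇒ Boyle's law P V = const: T₃ = T₂; V₃ = V₂·(P₂/P₃) = 0.05294 L.
Reversible adiabatic, γ = 1.40: P₄ = P₃·(T₄/T₃)^(γ/(γ−1)) = 8.437 atm; V₄ = V₃·(T₃/T₄)^(1/(γ−1)) = 0.007715 L.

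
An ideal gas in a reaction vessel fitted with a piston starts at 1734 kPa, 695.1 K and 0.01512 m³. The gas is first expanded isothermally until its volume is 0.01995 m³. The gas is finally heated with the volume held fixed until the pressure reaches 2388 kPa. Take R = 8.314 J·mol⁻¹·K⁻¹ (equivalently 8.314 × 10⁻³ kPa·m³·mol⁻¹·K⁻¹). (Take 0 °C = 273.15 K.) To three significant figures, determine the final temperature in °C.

Isothermal, so P V is constant: T₂ = T₁; P₂ = P₁·(V₁/V₂) = 1314 kPa.
Isochoric, so P/T is constant: V₃ = V₂; T₃ = T₂·(P₃/P₂) = 1263 K.

T₃ ≈ 990 °C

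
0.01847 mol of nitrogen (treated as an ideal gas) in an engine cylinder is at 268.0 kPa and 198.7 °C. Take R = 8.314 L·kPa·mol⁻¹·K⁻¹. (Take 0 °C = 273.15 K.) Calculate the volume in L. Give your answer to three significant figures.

Convert: T = 471.85 K.
PV = nRT ⇒ V = nRT/P = (0.01847 × 8.314 × 471.85) / 268.0

V ≈ 0.270 L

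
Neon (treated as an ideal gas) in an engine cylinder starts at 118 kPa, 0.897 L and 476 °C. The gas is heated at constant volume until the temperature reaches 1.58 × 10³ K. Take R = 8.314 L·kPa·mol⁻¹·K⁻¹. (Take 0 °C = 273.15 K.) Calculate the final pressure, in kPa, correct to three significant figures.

Convert: T₁ = 749.1 K.
V constant ⇒ P ∝ T: V₂ = V₁; P₂ = P₁·(T₂/T₁) = 248.9 kPa.

P₂ ≈ 249 kPa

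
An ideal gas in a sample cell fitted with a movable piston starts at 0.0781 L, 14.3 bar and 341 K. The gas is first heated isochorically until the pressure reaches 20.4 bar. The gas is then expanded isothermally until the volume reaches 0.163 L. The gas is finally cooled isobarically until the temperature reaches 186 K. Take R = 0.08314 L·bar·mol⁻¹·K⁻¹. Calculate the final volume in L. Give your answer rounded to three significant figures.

Isochoric, so P/T is constant: V₂ = V₁; T₂ = T₁·(P₂/P₁) = 486.5 K.
Isothermal, so P V is constant: T₃ = T₂; P₃ = P₂·(V₂/V₃) = 9.774 bar.
P constant ⇒ V ∝ T: P₄ = P₃; V₄ = V₃·(T₄/T₃) = 0.06232 L.

V₄ ≈ 0.0623 L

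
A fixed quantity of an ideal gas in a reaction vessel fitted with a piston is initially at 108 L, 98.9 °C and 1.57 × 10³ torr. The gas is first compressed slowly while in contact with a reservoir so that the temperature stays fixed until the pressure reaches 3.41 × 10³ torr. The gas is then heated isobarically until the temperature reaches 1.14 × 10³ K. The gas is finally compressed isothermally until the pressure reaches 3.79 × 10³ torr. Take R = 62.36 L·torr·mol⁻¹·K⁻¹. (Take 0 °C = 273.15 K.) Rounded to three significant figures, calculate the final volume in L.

Convert: T₁ = 372.0 K.
Isothermal, so P V is constant: T₂ = T₁; V₂ = V₁·(P₁/P₂) = 49.72 L.
Isobaric, so V/T is constant: P₃ = P₂; V₃ = V₂·(T₃/T₂) = 152.4 L.
Isothermal, so P V is constant: T₄ = T₃; V₄ = V₃·(P₃/P₄) = 137.1 L.

V₄ ≈ 137 L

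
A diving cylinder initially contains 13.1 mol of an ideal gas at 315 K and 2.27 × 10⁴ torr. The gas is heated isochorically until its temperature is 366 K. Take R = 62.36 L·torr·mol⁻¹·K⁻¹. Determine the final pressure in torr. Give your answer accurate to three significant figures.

P₂ ≈ 2.64e+04 torr

From PV = nRT: V₁ = nRT₁/P₁ = 11.34 L.
V constant ⇒ P ∝ T: V₂ = V₁; P₂ = P₁·(T₂/T₁) = 2.638e+04 torr.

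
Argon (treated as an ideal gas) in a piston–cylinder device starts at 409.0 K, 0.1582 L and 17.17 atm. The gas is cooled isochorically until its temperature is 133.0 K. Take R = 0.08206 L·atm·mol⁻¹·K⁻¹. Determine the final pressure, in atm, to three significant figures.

P₂ ≈ 5.58 atm

V constant ⇒ P ∝ T: V₂ = V₁; P₂ = P₁·(T₂/T₁) = 5.583 atm.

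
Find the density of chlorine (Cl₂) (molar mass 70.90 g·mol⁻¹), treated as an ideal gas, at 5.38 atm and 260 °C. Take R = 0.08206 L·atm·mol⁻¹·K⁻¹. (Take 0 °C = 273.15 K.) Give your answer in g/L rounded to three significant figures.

ρ ≈ 8.72 g/L

ρ = PM/(RT) = (5.38 × 70.90) / (0.08206 × 533.1)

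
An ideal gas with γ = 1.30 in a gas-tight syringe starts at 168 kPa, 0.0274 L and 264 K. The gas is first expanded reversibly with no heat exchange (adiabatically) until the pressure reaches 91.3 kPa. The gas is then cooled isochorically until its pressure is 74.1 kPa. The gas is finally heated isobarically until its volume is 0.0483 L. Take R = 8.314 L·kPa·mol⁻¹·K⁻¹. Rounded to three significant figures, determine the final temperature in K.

T₄ ≈ 205 K

Reversible adiabatic, γ = 1.30: T₂ = T₁·(P₂/P₁)^((γ−1)/γ) = 229.3 K; V₂ = V₁·(P₁/P₂)^(1/γ) = 0.04380 L.
V constant ⇒ P ∝ T: V₃ = V₂; T₃ = T₂·(P₃/P₂) = 186.1 K.
Isobaric, so V/T is constant: P₄ = P₃; T₄ = T₃·(V₄/V₃) = 205.3 K.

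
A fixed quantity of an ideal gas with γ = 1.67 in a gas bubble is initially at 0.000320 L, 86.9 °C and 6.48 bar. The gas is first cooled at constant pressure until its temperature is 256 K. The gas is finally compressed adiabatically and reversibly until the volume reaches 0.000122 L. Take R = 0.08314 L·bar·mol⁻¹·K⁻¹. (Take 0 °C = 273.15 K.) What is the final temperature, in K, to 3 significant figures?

T₃ ≈ 389 K

Convert: T₁ = 360.0 K.
Isobaric, so V/T is constant: P₂ = P₁; V₂ = V₁·(T₂/T₁) = 0.0002275 L.
Adiabatic (γ = 1.67), T V^(γ−1) and P V^γ constant: T₃ = T₂·(V₂/V₃)^(γ−1) = 388.7 K; P₃ = P₂·(V₂/V₃)^γ = 18.35 bar.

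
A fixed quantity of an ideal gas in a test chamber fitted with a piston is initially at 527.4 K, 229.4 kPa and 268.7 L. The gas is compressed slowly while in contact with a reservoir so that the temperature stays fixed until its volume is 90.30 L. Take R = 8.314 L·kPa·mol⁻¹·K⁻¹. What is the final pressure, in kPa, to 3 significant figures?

Isothermal, so P V is constant: T₂ = T₁; P₂ = P₁·(V₁/V₂) = 682.6 kPa.

P₂ ≈ 683 kPa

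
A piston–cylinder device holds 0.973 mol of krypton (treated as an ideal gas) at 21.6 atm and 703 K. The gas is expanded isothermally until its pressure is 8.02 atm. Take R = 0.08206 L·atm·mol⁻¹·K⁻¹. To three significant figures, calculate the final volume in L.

V₂ ≈ 7.00 L

From PV = nRT: V₁ = nRT₁/P₁ = 2.599 L.
T constant ⇒ Boyle's law P V = const: T₂ = T₁; V₂ = V₁·(P₁/P₂) = 6.999 L.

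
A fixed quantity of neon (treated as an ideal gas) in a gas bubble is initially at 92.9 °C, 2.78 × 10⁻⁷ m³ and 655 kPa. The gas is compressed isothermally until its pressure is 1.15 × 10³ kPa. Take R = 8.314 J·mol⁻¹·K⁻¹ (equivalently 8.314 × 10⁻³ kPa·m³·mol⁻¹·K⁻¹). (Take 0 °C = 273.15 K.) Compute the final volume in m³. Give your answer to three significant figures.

V₂ ≈ 1.58e-07 m³

Convert: T₁ = 366.0 K.
Isothermal, so P V is constant: T₂ = T₁; V₂ = V₁·(P₁/P₂) = 1.583e-07 m³.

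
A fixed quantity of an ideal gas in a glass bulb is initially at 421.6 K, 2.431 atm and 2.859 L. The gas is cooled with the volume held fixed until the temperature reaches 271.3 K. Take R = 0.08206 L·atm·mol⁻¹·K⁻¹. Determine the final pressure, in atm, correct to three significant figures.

V constant ⇒ P ∝ T: V₂ = V₁; P₂ = P₁·(T₂/T₁) = 1.564 atm.

P₂ ≈ 1.56 atm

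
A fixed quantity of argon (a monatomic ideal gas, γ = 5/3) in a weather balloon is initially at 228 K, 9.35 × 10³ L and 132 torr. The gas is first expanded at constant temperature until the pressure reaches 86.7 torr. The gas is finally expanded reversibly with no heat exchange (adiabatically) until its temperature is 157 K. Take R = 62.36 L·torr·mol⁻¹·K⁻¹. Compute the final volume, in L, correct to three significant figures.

V₃ ≈ 2.49e+04 L

Isothermal, so P V is constant: T₂ = T₁; V₂ = V₁·(P₁/P₂) = 1.424e+04 L.
Reversible adiabatic, γ = 5/3: P₃ = P₂·(T₃/T₂)^(γ/(γ−1)) = 34.11 torr; V₃ = V₂·(T₂/T₃)^(1/(γ−1)) = 2.491e+04 L.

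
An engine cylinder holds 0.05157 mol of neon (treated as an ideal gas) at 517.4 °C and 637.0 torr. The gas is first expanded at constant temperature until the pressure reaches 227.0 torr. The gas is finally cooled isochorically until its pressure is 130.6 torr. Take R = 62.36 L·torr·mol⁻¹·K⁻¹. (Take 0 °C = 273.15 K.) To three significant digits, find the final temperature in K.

Convert: T₁ = 790.5 K.
From PV = nRT: V₁ = nRT₁/P₁ = 3.991 L.
Isothermal, so P V is constant: T₂ = T₁; V₂ = V₁·(P₁/P₂) = 11.20 L.
V constant ⇒ P ∝ T: V₃ = V₂; T₃ = T₂·(P₃/P₂) = 454.8 K.

T₃ ≈ 455 K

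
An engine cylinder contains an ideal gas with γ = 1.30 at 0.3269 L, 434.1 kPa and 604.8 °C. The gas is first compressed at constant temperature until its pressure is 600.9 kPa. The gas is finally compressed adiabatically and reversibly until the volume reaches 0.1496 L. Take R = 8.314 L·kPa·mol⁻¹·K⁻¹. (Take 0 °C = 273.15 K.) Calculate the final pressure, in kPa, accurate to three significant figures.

P₃ ≈ 1.09e+03 kPa

Convert: T₁ = 877.9 K.
T constant ⇒ Boyle's law P V = const: T₂ = T₁; V₂ = V₁·(P₁/P₂) = 0.2362 L.
Adiabatic (γ = 1.30), T V^(γ−1) and P V^γ constant: T₃ = T₂·(V₂/V₃)^(γ−1) = 1007 K; P₃ = P₂·(V₂/V₃)^γ = 1088 kPa.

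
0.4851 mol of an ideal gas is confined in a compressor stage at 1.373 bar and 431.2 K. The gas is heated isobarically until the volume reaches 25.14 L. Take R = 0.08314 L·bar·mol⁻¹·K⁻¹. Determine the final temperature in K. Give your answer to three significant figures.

From PV = nRT: V₁ = nRT₁/P₁ = 12.67 L.
P constant ⇒ V ∝ T: P₂ = P₁; T₂ = T₁·(V₂/V₁) = 855.8 K.

T₂ ≈ 856 K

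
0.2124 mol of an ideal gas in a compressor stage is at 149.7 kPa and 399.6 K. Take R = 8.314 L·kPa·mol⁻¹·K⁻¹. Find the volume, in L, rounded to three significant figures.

V ≈ 4.71 L

PV = nRT ⇒ V = nRT/P = (0.2124 × 8.314 × 399.6) / 149.7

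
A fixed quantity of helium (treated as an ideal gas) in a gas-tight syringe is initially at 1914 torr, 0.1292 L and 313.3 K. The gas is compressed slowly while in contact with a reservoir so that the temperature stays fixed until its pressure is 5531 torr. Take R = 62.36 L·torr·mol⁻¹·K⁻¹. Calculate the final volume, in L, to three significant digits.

V₂ ≈ 0.0447 L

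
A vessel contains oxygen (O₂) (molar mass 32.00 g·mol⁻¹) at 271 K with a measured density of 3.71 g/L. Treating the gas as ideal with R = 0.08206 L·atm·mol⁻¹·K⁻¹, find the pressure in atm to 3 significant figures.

ρ = PM/(RT) ⇒ P = ρRT/M = (3.71 × 0.08206 × 271.0) / 32.00

P ≈ 2.58 atm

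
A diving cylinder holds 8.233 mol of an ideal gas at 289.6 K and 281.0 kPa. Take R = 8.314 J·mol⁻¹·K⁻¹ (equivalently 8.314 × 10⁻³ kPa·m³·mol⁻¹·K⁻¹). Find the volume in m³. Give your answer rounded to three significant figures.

V ≈ 0.0705 m³

PV = nRT ⇒ V = nRT/P = (8.233 × 8.314 × 10⁻³ × 289.6) / 281.0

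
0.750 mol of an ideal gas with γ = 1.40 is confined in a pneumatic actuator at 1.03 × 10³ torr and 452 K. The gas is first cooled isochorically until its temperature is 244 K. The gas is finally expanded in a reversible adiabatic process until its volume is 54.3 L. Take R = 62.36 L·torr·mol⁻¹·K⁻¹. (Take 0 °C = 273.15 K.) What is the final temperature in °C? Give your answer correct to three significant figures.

From PV = nRT: V₁ = nRT₁/P₁ = 20.52 L.
V constant ⇒ P ∝ T: V₂ = V₁; P₂ = P₁·(T₂/T₁) = 556.0 torr.
Reversible adiabatic, γ = 1.40: T₃ = T₂·(V₂/V₃)^(γ−1) = 165.3 K; P₃ = P₂·(V₂/V₃)^γ = 142.4 torr.

T₃ ≈ -108 °C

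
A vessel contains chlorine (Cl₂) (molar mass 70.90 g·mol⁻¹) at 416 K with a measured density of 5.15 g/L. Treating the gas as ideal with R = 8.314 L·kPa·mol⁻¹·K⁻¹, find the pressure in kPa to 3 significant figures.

P ≈ 251 kPa

ρ = PM/(RT) ⇒ P = ρRT/M = (5.15 × 8.314 × 416.0) / 70.90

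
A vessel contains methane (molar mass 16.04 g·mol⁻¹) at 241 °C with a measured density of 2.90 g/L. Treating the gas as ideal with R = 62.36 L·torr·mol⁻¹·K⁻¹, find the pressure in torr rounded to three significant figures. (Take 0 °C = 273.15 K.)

ρ = PM/(RT) ⇒ P = ρRT/M = (2.90 × 62.36 × 514.1) / 16.04

P ≈ 5.80e+03 torr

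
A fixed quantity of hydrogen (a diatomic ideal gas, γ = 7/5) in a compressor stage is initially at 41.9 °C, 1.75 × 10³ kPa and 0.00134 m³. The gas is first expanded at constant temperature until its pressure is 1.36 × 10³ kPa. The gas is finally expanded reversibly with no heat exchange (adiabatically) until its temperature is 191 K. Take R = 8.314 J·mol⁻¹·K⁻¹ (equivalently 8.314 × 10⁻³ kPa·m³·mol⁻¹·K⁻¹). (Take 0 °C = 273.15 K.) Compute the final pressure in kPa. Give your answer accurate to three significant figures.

P₃ ≈ 236 kPa

Convert: T₁ = 315.0 K.
Isothermal, so P V is constant: T₂ = T₁; V₂ = V₁·(P₁/P₂) = 0.001724 m³.
Reversible adiabatic, γ = 7/5: P₃ = P₂·(T₃/T₂)^(γ/(γ−1)) = 236.0 kPa; V₃ = V₂·(T₂/T₃)^(1/(γ−1)) = 0.006025 m³.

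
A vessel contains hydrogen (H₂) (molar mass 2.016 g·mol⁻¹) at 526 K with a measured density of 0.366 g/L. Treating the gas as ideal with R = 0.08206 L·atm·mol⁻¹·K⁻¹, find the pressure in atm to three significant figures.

P ≈ 7.84 atm

ρ = PM/(RT) ⇒ P = ρRT/M = (0.366 × 0.08206 × 526.0) / 2.016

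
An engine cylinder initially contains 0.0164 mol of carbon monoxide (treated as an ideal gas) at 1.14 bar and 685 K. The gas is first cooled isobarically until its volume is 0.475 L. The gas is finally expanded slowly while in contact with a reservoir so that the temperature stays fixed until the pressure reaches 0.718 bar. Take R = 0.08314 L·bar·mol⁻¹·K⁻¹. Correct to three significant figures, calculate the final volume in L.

V₃ ≈ 0.754 L

From PV = nRT: V₁ = nRT₁/P₁ = 0.8193 L.
P constant ⇒ V ∝ T: P₂ = P₁; T₂ = T₁·(V₂/V₁) = 397.1 K.
T constant ⇒ Boyle's law P V = const: T₃ = T₂; V₃ = V₂·(P₂/P₃) = 0.7542 L.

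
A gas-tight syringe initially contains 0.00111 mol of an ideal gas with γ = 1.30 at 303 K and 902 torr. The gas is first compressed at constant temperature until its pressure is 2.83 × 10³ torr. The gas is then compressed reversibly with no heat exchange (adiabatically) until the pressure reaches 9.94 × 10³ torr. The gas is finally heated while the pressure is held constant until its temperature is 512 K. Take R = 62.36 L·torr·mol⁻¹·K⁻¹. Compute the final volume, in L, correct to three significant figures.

V₄ ≈ 0.00357 L

From PV = nRT: V₁ = nRT₁/P₁ = 0.02325 L.
T constant ⇒ Boyle's law P V = const: T₂ = T₁; V₂ = V₁·(P₁/P₂) = 0.007411 L.
Adiabatic (γ = 1.30), T V^(γ−1) and P V^γ constant: T₃ = T₂·(P₃/P₂)^((γ−1)/γ) = 404.9 K; V₃ = V₂·(P₂/P₃)^(1/γ) = 0.002820 L.
P constant ⇒ V ∝ T: P₄ = P₃; V₄ = V₃·(T₄/T₃) = 0.003565 L.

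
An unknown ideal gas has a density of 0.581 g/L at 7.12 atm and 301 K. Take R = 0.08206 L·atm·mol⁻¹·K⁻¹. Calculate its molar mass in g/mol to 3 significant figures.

M ≈ 2.02 g/mol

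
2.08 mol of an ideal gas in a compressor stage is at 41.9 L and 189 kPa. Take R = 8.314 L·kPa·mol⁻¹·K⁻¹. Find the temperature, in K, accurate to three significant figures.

T ≈ 458 K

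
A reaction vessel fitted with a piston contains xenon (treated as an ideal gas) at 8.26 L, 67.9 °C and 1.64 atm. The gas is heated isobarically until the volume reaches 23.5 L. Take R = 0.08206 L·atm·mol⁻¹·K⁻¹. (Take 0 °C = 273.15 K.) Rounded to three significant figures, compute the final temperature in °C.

T₂ ≈ 697 °C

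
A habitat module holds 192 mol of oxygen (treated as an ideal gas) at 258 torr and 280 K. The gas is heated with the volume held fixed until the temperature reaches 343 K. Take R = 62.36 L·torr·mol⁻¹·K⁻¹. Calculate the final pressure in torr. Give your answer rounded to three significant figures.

P₂ ≈ 316 torr

From PV = nRT: V₁ = nRT₁/P₁ = 1.299e+04 L.
V constant ⇒ P ∝ T: V₂ = V₁; P₂ = P₁·(T₂/T₁) = 316.1 torr.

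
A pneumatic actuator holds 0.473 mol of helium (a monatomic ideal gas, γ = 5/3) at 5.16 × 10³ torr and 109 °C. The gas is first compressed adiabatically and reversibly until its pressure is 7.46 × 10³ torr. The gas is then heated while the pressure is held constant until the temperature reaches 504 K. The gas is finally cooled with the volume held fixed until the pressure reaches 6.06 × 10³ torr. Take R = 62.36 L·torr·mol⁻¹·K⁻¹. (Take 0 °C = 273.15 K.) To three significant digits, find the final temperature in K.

T₄ ≈ 409 K

Convert: T₁ = 382.1 K.
From PV = nRT: V₁ = nRT₁/P₁ = 2.184 L.
Adiabatic (γ = 5/3), T V^(γ−1) and P V^γ constant: T₂ = T₁·(P₂/P₁)^((γ−1)/γ) = 442.9 K; V₂ = V₁·(P₁/P₂)^(1/γ) = 1.751 L.
P constant ⇒ V ∝ T: P₃ = P₂; V₃ = V₂·(T₃/T₂) = 1.993 L.
Isochoric, so P/T is constant: V₄ = V₃; T₄ = T₃·(P₄/P₃) = 409.4 K.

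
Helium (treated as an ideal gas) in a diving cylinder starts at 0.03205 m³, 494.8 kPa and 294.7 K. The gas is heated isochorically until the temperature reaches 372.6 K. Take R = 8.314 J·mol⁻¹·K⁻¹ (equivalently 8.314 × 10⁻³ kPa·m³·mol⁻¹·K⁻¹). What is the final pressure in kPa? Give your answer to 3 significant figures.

P₂ ≈ 626 kPa

Isochoric, so P/T is constant: V₂ = V₁; P₂ = P₁·(T₂/T₁) = 625.6 kPa.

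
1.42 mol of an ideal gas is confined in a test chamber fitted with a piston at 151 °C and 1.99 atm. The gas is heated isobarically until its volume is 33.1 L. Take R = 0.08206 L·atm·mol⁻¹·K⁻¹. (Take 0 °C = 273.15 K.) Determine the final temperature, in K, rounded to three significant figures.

T₂ ≈ 565 K

Convert: T₁ = 424.1 K.
From PV = nRT: V₁ = nRT₁/P₁ = 24.84 L.
P constant ⇒ V ∝ T: P₂ = P₁; T₂ = T₁·(V₂/V₁) = 565.3 K.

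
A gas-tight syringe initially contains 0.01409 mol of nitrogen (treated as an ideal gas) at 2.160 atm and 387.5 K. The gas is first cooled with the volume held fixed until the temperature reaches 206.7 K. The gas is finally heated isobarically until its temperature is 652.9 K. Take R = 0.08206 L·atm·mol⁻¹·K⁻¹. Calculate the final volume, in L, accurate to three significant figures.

From PV = nRT: V₁ = nRT₁/P₁ = 0.2074 L.
V constant ⇒ P ∝ T: V₂ = V₁; P₂ = P₁·(T₂/T₁) = 1.152 atm.
Isobaric, so V/T is constant: P₃ = P₂; V₃ = V₂·(T₃/T₂) = 0.6552 L.

V₃ ≈ 0.655 L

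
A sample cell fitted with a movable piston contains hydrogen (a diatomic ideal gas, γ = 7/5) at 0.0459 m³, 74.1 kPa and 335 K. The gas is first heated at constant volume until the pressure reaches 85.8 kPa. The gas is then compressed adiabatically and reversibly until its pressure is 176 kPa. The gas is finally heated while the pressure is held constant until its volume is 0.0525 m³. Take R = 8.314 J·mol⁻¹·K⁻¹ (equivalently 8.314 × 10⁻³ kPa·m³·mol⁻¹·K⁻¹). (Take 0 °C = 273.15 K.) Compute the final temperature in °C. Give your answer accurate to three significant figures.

V constant ⇒ P ∝ T: V₂ = V₁; T₂ = T₁·(P₂/P₁) = 387.9 K.
Adiabatic (γ = 7/5), T V^(γ−1) and P V^γ constant: T₃ = T₂·(P₃/P₂)^((γ−1)/γ) = 476.3 K; V₃ = V₂·(P₂/P₃)^(1/γ) = 0.02747 m³.
P constant ⇒ V ∝ T: P₄ = P₃; T₄ = T₃·(V₄/V₃) = 910.1 K.

T₄ ≈ 637 °C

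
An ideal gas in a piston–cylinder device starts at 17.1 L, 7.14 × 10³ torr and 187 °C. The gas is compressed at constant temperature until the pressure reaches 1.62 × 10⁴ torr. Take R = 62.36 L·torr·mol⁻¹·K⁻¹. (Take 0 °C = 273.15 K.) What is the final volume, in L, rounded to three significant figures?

Convert: T₁ = 460.1 K.
T constant ⇒ Boyle's law P V = const: T₂ = T₁; V₂ = V₁·(P₁/P₂) = 7.537 L.

V₂ ≈ 7.54 L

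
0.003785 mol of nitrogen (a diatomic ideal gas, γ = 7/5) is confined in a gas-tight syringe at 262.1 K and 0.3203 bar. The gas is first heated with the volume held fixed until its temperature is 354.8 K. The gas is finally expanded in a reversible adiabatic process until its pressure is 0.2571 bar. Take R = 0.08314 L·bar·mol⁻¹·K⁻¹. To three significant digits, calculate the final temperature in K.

From PV = nRT: V₁ = nRT₁/P₁ = 0.2575 L.
Isochoric, so P/T is constant: V₂ = V₁; P₂ = P₁·(T₂/T₁) = 0.4336 bar.
Reversible adiabatic, γ = 7/5: T₃ = T₂·(P₃/P₂)^((γ−1)/γ) = 305.6 K; V₃ = V₂·(P₂/P₃)^(1/γ) = 0.3740 L.

T₃ ≈ 306 K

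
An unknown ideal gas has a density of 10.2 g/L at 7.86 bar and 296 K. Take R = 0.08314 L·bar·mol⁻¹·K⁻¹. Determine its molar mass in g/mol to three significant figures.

ρ = PM/(RT) ⇒ M = ρRT/P = (10.2 × 0.08314 × 296.0) / 7.86

M ≈ 31.9 g/mol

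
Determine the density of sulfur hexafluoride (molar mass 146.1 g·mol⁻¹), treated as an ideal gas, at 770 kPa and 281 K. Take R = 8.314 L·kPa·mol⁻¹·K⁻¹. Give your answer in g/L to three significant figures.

ρ ≈ 48.2 g/L

ρ = PM/(RT) = (770 × 146.1) / (8.314 × 281.0)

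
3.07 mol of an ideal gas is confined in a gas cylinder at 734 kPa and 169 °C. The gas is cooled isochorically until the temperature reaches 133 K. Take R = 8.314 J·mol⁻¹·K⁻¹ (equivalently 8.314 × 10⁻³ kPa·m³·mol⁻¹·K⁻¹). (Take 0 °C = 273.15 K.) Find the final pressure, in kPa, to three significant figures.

Convert: T₁ = 442.1 K.
From PV = nRT: V₁ = nRT₁/P₁ = 0.01538 m³.
Isochoric, so P/T is constant: V₂ = V₁; P₂ = P₁·(T₂/T₁) = 220.8 kPa.

P₂ ≈ 221 kPa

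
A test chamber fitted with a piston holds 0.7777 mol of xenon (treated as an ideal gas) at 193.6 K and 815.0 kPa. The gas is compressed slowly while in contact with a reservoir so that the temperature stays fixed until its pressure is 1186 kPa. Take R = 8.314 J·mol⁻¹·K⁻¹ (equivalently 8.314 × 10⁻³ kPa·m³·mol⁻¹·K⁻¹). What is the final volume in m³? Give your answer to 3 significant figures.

V₂ ≈ 0.00106 m³

From PV = nRT: V₁ = nRT₁/P₁ = 0.001536 m³.
T constant ⇒ Boyle's law P V = const: T₂ = T₁; V₂ = V₁·(P₁/P₂) = 0.001055 m³.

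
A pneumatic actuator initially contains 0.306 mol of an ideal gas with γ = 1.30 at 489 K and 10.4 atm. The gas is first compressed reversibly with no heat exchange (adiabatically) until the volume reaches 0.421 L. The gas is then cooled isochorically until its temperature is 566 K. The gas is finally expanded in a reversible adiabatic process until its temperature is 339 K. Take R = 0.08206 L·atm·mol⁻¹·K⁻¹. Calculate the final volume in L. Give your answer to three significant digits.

V₄ ≈ 2.32 L

From PV = nRT: V₁ = nRT₁/P₁ = 1.181 L.
Reversible adiabatic, γ = 1.30: T₂ = T₁·(V₁/V₂)^(γ−1) = 666.3 K; P₂ = P₁·(V₁/V₂)^γ = 39.74 atm.
V constant ⇒ P ∝ T: V₃ = V₂; P₃ = P₂·(T₃/T₂) = 33.76 atm.
Adiabatic (γ = 1.30), T V^(γ−1) and P V^γ constant: P₄ = P₃·(T₄/T₃)^(γ/(γ−1)) = 3.662 atm; V₄ = V₃·(T₃/T₄)^(1/(γ−1)) = 2.325 L.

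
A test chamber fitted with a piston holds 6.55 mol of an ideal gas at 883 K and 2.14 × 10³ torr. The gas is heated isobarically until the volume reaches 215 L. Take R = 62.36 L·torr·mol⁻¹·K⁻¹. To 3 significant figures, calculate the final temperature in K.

T₂ ≈ 1.13e+03 K

From PV = nRT: V₁ = nRT₁/P₁ = 168.5 L.
Isobaric, so V/T is constant: P₂ = P₁; T₂ = T₁·(V₂/V₁) = 1126 K.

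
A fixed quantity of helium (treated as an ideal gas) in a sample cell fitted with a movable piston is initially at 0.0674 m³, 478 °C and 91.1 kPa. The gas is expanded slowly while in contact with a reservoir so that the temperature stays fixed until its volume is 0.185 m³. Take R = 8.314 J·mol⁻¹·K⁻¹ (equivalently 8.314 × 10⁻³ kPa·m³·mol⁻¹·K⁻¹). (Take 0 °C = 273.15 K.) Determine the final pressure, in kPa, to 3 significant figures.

P₂ ≈ 33.2 kPa

Convert: T₁ = 751.1 K.
Isothermal, so P V is constant: T₂ = T₁; P₂ = P₁·(V₁/V₂) = 33.19 kPa.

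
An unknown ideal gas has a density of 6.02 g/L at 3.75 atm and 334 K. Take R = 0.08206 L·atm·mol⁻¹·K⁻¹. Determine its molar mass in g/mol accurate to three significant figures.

M ≈ 44.0 g/mol

ρ = PM/(RT) ⇒ M = ρRT/P = (6.02 × 0.08206 × 334.0) / 3.75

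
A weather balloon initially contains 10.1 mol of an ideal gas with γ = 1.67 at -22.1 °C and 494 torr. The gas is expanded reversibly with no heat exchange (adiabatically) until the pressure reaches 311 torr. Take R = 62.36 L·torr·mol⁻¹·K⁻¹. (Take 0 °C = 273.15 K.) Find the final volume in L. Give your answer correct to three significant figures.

Convert: T₁ = 251.0 K.
From PV = nRT: V₁ = nRT₁/P₁ = 320.1 L.
Reversible adiabatic, γ = 1.67: T₂ = T₁·(P₂/P₁)^((γ−1)/γ) = 208.5 K; V₂ = V₁·(P₁/P₂)^(1/γ) = 422.3 L.

V₂ ≈ 422 L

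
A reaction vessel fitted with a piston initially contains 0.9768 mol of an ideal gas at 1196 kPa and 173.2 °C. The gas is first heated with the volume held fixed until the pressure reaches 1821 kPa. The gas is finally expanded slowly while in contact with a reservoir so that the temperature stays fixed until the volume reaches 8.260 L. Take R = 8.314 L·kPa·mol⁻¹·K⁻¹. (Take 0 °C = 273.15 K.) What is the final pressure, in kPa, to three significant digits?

P₃ ≈ 668 kPa

Convert: T₁ = 446.3 K.
From PV = nRT: V₁ = nRT₁/P₁ = 3.031 L.
V constant ⇒ P ∝ T: V₂ = V₁; T₂ = T₁·(P₂/P₁) = 679.6 K.
T constant ⇒ Boyle's law P V = const: T₃ = T₂; P₃ = P₂·(V₂/V₃) = 668.2 kPa.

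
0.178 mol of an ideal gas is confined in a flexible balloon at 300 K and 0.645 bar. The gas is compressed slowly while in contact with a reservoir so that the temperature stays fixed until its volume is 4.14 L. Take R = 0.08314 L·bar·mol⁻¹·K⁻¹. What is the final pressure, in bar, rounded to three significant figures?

From PV = nRT: V₁ = nRT₁/P₁ = 6.883 L.
T constant ⇒ Boyle's law P V = const: T₂ = T₁; P₂ = P₁·(V₁/V₂) = 1.072 bar.

P₂ ≈ 1.07 bar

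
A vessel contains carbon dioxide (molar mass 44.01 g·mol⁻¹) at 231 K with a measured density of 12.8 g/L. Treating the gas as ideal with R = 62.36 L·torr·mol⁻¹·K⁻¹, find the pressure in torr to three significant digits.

P ≈ 4.19e+03 torr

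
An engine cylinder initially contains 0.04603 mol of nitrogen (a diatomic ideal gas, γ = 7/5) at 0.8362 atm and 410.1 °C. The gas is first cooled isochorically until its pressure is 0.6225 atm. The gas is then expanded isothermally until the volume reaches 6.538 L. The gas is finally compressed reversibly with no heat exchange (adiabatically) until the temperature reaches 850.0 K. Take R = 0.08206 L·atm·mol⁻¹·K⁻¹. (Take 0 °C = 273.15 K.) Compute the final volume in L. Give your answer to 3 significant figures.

V₄ ≈ 1.81 L

Convert: T₁ = 683.2 K.
From PV = nRT: V₁ = nRT₁/P₁ = 3.086 L.
Isochoric, so P/T is constant: V₂ = V₁; T₂ = T₁·(P₂/P₁) = 508.6 K.
T constant ⇒ Boyle's law P V = const: T₃ = T₂; P₃ = P₂·(V₂/V₃) = 0.2939 atm.
Adiabatic (γ = 7/5), T V^(γ−1) and P V^γ constant: P₄ = P₃·(T₄/T₃)^(γ/(γ−1)) = 1.773 atm; V₄ = V₃·(T₃/T₄)^(1/(γ−1)) = 1.811 L.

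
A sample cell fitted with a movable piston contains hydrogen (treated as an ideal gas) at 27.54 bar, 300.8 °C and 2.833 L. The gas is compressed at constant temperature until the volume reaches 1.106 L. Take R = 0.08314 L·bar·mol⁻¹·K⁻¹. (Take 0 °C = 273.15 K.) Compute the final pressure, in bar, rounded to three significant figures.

P₂ ≈ 70.5 bar

Convert: T₁ = 574.0 K.
T constant ⇒ Boyle's law P V = const: T₂ = T₁; P₂ = P₁·(V₁/V₂) = 70.54 bar.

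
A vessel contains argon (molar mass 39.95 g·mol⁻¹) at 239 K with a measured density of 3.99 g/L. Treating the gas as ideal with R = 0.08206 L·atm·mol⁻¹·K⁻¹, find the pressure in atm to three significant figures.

ρ = PM/(RT) ⇒ P = ρRT/M = (3.99 × 0.08206 × 239.0) / 39.95

P ≈ 1.96 atm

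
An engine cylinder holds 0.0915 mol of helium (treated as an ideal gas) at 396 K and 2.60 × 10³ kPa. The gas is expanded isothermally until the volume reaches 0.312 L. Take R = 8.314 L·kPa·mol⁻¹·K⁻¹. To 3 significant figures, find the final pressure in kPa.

P₂ ≈ 966 kPa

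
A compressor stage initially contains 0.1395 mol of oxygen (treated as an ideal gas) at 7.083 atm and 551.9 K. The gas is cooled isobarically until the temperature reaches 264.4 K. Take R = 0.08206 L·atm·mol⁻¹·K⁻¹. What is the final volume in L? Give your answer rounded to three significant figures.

V₂ ≈ 0.427 L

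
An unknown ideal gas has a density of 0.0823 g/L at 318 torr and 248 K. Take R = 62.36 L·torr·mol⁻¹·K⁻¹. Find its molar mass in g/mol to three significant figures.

M ≈ 4.00 g/mol

ρ = PM/(RT) ⇒ M = ρRT/P = (0.0823 × 62.36 × 248.0) / 318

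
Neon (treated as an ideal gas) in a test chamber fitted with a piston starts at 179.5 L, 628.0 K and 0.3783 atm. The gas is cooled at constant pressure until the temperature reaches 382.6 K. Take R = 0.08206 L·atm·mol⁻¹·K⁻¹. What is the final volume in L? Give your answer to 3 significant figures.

Isobaric, so V/T is constant: P₂ = P₁; V₂ = V₁·(T₂/T₁) = 109.4 L.

V₂ ≈ 109 L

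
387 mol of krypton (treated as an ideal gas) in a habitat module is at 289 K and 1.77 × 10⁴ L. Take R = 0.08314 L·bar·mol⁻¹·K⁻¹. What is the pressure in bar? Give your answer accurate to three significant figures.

PV = nRT ⇒ P = nRT/V = (387 × 0.08314 × 289) / 1.77e+04

P ≈ 0.525 bar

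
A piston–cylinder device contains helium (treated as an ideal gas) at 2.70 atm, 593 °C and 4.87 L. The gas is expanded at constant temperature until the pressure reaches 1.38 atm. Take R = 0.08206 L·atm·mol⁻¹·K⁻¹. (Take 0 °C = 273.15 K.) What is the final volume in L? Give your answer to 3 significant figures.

V₂ ≈ 9.53 L

Convert: T₁ = 866.1 K.
T constant ⇒ Boyle's law P V = const: T₂ = T₁; V₂ = V₁·(P₁/P₂) = 9.528 L.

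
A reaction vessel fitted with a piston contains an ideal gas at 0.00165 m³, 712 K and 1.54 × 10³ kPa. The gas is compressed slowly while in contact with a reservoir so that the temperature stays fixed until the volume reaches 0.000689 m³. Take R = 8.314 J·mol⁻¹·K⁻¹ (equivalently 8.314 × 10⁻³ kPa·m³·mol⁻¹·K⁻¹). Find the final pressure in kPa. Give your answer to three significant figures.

T constant ⇒ Boyle's law P V = const: T₂ = T₁; P₂ = P₁·(V₁/V₂) = 3688 kPa.

P₂ ≈ 3.69e+03 kPa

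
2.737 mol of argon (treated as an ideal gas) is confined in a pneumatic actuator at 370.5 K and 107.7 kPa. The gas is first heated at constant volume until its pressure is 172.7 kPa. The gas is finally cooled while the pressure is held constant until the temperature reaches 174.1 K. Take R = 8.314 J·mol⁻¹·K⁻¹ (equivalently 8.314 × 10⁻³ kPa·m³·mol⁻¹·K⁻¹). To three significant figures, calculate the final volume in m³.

From PV = nRT: V₁ = nRT₁/P₁ = 0.07828 m³.
Isochoric, so P/T is constant: V₂ = V₁; T₂ = T₁·(P₂/P₁) = 594.1 K.
Isobaric, so V/T is constant: P₃ = P₂; V₃ = V₂·(T₃/T₂) = 0.02294 m³.

V₃ ≈ 0.0229 m³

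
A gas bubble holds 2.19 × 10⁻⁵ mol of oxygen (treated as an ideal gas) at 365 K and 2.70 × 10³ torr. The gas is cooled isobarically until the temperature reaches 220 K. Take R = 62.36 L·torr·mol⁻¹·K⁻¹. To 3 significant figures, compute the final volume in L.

V₂ ≈ 0.000111 L

From PV = nRT: V₁ = nRT₁/P₁ = 0.0001846 L.
P constant ⇒ V ∝ T: P₂ = P₁; V₂ = V₁·(T₂/T₁) = 0.0001113 L.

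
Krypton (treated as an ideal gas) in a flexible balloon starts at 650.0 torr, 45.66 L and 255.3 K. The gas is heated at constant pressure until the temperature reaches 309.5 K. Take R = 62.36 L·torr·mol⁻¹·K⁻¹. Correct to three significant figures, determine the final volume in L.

V₂ ≈ 55.4 L

P constant ⇒ V ∝ T: P₂ = P₁; V₂ = V₁·(T₂/T₁) = 55.35 L.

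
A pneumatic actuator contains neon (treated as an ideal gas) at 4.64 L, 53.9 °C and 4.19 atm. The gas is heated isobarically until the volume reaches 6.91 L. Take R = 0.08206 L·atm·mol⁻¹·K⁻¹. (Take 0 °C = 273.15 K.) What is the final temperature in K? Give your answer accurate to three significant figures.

T₂ ≈ 487 K

Convert: T₁ = 327.0 K.
Isobaric, so V/T is constant: P₂ = P₁; T₂ = T₁·(V₂/V₁) = 487.1 K.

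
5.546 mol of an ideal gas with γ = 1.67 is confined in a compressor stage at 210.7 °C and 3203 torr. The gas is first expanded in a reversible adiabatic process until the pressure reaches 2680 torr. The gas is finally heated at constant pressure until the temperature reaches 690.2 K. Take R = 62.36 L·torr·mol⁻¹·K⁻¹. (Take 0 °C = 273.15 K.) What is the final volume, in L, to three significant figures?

Convert: T₁ = 483.8 K.
From PV = nRT: V₁ = nRT₁/P₁ = 52.24 L.
Adiabatic (γ = 1.67), T V^(γ−1) and P V^γ constant: T₂ = T₁·(P₂/P₁)^((γ−1)/γ) = 450.5 K; V₂ = V₁·(P₁/P₂)^(1/γ) = 58.13 L.
P constant ⇒ V ∝ T: P₃ = P₂; V₃ = V₂·(T₃/T₂) = 89.07 L.

V₃ ≈ 89.1 L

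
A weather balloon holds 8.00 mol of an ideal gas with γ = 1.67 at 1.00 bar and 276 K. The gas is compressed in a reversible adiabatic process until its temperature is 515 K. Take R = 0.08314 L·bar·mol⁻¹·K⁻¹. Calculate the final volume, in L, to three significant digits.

From PV = nRT: V₁ = nRT₁/P₁ = 183.6 L.
Adiabatic (γ = 1.67), T V^(γ−1) and P V^γ constant: P₂ = P₁·(T₂/T₁)^(γ/(γ−1)) = 4.734 bar; V₂ = V₁·(T₁/T₂)^(1/(γ−1)) = 72.36 L.

V₂ ≈ 72.4 L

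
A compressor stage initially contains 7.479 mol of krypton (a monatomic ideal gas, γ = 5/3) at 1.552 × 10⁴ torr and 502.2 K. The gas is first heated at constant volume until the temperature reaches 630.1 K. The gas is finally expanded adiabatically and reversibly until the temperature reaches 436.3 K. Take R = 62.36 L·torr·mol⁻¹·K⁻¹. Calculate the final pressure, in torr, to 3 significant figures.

From PV = nRT: V₁ = nRT₁/P₁ = 15.09 L.
Isochoric, so P/T is constant: V₂ = V₁; P₂ = P₁·(T₂/T₁) = 1.947e+04 torr.
Adiabatic (γ = 5/3), T V^(γ−1) and P V^γ constant: P₃ = P₂·(T₃/T₂)^(γ/(γ−1)) = 7769 torr; V₃ = V₂·(T₂/T₃)^(1/(γ−1)) = 26.19 L.

P₃ ≈ 7.77e+03 torr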